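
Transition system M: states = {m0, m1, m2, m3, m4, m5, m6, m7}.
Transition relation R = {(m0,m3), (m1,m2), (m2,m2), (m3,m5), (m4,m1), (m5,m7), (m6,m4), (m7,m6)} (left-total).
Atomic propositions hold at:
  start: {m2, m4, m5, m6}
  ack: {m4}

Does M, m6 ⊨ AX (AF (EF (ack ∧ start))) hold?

Yes

Sat(ack ∧ start) = {m4}
EF (ack ∧ start): least fixpoint, start Z0 = {m4}, add states with some successor in Z. Z1 = {m4, m6}; Z2 = {m4, m6, m7}; Z3 = {m4, m5, m6, m7}; Z4 = {m3, m4, m5, m6, m7}; Z5 = {m0, m3, m4, m5, m6, m7}; fixed.
Sat(EF (ack ∧ start)) = {m0, m3, m4, m5, m6, m7}
AF (EF (ack ∧ start)): least fixpoint, start Z0 = {m0, m3, m4, m5, m6, m7}, add states with every successor in Z. Already a fixed point.
Sat(AF (EF (ack ∧ start))) = {m0, m3, m4, m5, m6, m7}
Sat(AX (AF (EF (ack ∧ start)))) = {s : every successor in {m0, m3, m4, m5, m6, m7}} = {m0, m3, m5, m6, m7}
m6 ∈ Sat(AX (AF (EF (ack ∧ start)))) = {m0, m3, m5, m6, m7}, so the formula holds at m6.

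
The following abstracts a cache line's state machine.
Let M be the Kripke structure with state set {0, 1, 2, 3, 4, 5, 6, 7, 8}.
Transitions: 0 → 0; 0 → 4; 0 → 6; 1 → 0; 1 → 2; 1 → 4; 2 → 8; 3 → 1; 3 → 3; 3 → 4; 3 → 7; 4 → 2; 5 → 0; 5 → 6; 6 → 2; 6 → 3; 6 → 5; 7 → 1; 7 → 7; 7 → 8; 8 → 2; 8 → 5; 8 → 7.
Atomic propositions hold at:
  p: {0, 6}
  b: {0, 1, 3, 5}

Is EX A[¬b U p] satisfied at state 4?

Sat(¬b) = {2, 4, 6, 7, 8}
A[¬b U p]: least fixpoint, start Z0 = Sat(p) = {0, 6}, add states in Sat(¬b) with every successor in Z. Already a fixed point.
Sat(A[¬b U p]) = {0, 6}
Sat(EX A[¬b U p]) = {s : some successor in {0, 6}} = {0, 1, 5}
4 ∉ Sat(EX A[¬b U p]) = {0, 1, 5}, so the formula does not hold at 4.

No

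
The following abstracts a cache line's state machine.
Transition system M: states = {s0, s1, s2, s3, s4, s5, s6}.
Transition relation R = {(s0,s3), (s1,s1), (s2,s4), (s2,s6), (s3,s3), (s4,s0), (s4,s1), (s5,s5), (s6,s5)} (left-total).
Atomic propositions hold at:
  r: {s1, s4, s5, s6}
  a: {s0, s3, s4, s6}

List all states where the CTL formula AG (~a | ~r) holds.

{s0, s1, s3, s5}

Sat(~a) = {s1, s2, s5}
Sat(~r) = {s0, s2, s3}
Sat(~a | ~r) = {s0, s1, s2, s3, s5}
AG (~a | ~r): greatest fixpoint, start Z0 = {s0, s1, s2, s3, s5}, keep only states in Sat with every successor in Z. Z1 = {s0, s1, s3, s5}; fixed.
Sat(AG (~a | ~r)) = {s0, s1, s3, s5}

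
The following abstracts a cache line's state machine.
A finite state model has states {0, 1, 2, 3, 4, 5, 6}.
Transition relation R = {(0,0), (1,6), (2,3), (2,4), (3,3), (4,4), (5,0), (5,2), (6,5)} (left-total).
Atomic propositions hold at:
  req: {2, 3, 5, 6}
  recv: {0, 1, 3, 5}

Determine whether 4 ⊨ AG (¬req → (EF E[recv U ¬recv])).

Yes

Sat(¬req) = {0, 1, 4}
Sat(¬recv) = {2, 4, 6}
E[recv U ¬recv]: least fixpoint, start Z0 = Sat(¬recv) = {2, 4, 6}, add states in Sat(recv) with some successor in Z. Z1 = {1, 2, 4, 5, 6}; fixed.
Sat(E[recv U ¬recv]) = {1, 2, 4, 5, 6}
EF E[recv U ¬recv]: least fixpoint, start Z0 = {1, 2, 4, 5, 6}, add states with some successor in Z. Already a fixed point.
Sat(EF E[recv U ¬recv]) = {1, 2, 4, 5, 6}
Sat(¬req → (EF E[recv U ¬recv])) = {1, 2, 3, 4, 5, 6}
AG (¬req → (EF E[recv U ¬recv])): greatest fixpoint, start Z0 = {1, 2, 3, 4, 5, 6}, keep only states in Sat with every successor in Z. Z1 = {1, 2, 3, 4, 6}; Z2 = {1, 2, 3, 4}; Z3 = {2, 3, 4}; fixed.
Sat(AG (¬req → (EF E[recv U ¬recv]))) = {2, 3, 4}
4 ∈ Sat(AG (¬req → (EF E[recv U ¬recv]))) = {2, 3, 4}, so the formula holds at 4.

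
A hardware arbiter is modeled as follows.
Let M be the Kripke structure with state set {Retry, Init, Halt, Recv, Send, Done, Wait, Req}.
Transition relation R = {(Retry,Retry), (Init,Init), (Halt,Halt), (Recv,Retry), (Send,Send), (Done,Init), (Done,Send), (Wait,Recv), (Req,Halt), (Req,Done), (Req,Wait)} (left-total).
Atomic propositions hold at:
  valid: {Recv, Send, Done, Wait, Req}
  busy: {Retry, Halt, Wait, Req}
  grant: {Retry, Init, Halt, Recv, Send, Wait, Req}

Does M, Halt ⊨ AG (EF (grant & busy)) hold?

Sat(grant & busy) = {Retry, Halt, Wait, Req}
EF (grant & busy): least fixpoint, start Z0 = {Retry, Halt, Wait, Req}, add states with some successor in Z. Z1 = {Retry, Halt, Recv, Wait, Req}; fixed.
Sat(EF (grant & busy)) = {Retry, Halt, Recv, Wait, Req}
AG (EF (grant & busy)): greatest fixpoint, start Z0 = {Retry, Halt, Recv, Wait, Req}, keep only states in Sat with every successor in Z. Z1 = {Retry, Halt, Recv, Wait}; fixed.
Sat(AG (EF (grant & busy))) = {Retry, Halt, Recv, Wait}
Halt ∈ Sat(AG (EF (grant & busy))) = {Retry, Halt, Recv, Wait}, so the formula holds at Halt.

Yes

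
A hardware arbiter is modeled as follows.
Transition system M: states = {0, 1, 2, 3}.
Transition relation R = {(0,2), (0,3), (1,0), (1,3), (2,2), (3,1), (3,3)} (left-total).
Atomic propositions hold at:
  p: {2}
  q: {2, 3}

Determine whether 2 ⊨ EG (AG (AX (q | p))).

Yes

Sat(q | p) = {2, 3}
Sat(AX (q | p)) = {s : every successor in {2, 3}} = {0, 2}
AG (AX (q | p)): greatest fixpoint, start Z0 = {0, 2}, keep only states in Sat with every successor in Z. Z1 = {2}; fixed.
Sat(AG (AX (q | p))) = {2}
EG (AG (AX (q | p))): greatest fixpoint, start Z0 = {2}, keep only states in Sat with some successor in Z. Already a fixed point.
Sat(EG (AG (AX (q | p)))) = {2}
2 ∈ Sat(EG (AG (AX (q | p)))) = {2}, so the formula holds at 2.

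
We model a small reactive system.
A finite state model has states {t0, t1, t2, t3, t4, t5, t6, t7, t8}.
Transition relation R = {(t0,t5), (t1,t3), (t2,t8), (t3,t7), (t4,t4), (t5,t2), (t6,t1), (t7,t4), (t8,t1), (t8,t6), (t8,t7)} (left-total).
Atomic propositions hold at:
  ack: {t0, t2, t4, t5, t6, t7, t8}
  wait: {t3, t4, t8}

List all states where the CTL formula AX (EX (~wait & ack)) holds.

{t0, t1, t2}

Sat(~wait) = {t0, t1, t2, t5, t6, t7}
Sat(~wait & ack) = {t0, t2, t5, t6, t7}
Sat(EX (~wait & ack)) = {s : some successor in {t0, t2, t5, t6, t7}} = {t0, t3, t5, t8}
Sat(AX (EX (~wait & ack))) = {s : every successor in {t0, t3, t5, t8}} = {t0, t1, t2}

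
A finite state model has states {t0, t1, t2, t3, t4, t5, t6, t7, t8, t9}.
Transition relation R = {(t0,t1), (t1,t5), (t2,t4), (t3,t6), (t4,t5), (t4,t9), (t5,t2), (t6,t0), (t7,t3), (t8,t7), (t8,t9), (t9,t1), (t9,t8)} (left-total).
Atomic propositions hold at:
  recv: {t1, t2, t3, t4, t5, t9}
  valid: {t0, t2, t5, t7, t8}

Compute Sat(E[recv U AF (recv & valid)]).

{t0, t1, t2, t3, t4, t5, t6, t7, t9}

Sat(recv & valid) = {t2, t5}
AF (recv & valid): least fixpoint, start Z0 = {t2, t5}, add states with every successor in Z. Z1 = {t1, t2, t5}; Z2 = {t0, t1, t2, t5}; Z3 = {t0, t1, t2, t5, t6}; Z4 = {t0, t1, t2, t3, t5, t6}; Z5 = {t0, t1, t2, t3, t5, t6, t7}; fixed.
Sat(AF (recv & valid)) = {t0, t1, t2, t3, t5, t6, t7}
E[recv U AF (recv & valid)]: least fixpoint, start Z0 = Sat(AF (recv & valid)) = {t0, t1, t2, t3, t5, t6, t7}, add states in Sat(recv) with some successor in Z. Z1 = {t0, t1, t2, t3, t4, t5, t6, t7, t9}; fixed.
Sat(E[recv U AF (recv & valid)]) = {t0, t1, t2, t3, t4, t5, t6, t7, t9}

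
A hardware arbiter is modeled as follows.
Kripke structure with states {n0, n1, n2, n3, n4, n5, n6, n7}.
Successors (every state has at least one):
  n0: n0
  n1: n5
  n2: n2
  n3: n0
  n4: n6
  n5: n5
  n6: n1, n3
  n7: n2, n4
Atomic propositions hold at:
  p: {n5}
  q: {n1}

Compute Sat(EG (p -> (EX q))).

{n0, n2, n3, n4, n6, n7}

Sat(EX q) = {s : some successor in {n1}} = {n6}
Sat(p -> (EX q)) = {n0, n1, n2, n3, n4, n6, n7}
EG (p -> (EX q)): greatest fixpoint, start Z0 = {n0, n1, n2, n3, n4, n6, n7}, keep only states in Sat with some successor in Z. Z1 = {n0, n2, n3, n4, n6, n7}; fixed.
Sat(EG (p -> (EX q))) = {n0, n2, n3, n4, n6, n7}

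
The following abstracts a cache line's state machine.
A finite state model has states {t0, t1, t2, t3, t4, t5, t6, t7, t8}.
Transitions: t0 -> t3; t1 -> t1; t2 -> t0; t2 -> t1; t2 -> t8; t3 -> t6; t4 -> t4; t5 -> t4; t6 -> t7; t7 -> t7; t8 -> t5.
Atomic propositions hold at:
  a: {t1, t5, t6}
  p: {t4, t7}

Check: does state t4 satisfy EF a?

No

EF a: least fixpoint, start Z0 = {t1, t5, t6}, add states with some successor in Z. Z1 = {t1, t2, t3, t5, t6, t8}; Z2 = {t0, t1, t2, t3, t5, t6, t8}; fixed.
Sat(EF a) = {t0, t1, t2, t3, t5, t6, t8}
t4 ∉ Sat(EF a) = {t0, t1, t2, t3, t5, t6, t8}, so the formula does not hold at t4.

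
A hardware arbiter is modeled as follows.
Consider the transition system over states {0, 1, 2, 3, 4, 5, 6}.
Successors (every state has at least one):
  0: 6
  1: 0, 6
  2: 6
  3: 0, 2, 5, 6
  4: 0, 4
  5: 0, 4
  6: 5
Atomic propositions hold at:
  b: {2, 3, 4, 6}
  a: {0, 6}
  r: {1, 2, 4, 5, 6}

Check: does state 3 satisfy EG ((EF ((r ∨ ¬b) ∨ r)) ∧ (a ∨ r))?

No

Sat(¬b) = {0, 1, 5}
Sat(r ∨ ¬b) = {0, 1, 2, 4, 5, 6}
Sat((r ∨ ¬b) ∨ r) = {0, 1, 2, 4, 5, 6}
EF ((r ∨ ¬b) ∨ r): least fixpoint, start Z0 = {0, 1, 2, 4, 5, 6}, add states with some successor in Z. Z1 = {0, 1, 2, 3, 4, 5, 6}; fixed.
Sat(EF ((r ∨ ¬b) ∨ r)) = {0, 1, 2, 3, 4, 5, 6}
Sat(a ∨ r) = {0, 1, 2, 4, 5, 6}
Sat((EF ((r ∨ ¬b) ∨ r)) ∧ (a ∨ r)) = {0, 1, 2, 4, 5, 6}
EG ((EF ((r ∨ ¬b) ∨ r)) ∧ (a ∨ r)): greatest fixpoint, start Z0 = {0, 1, 2, 4, 5, 6}, keep only states in Sat with some successor in Z. Already a fixed point.
Sat(EG ((EF ((r ∨ ¬b) ∨ r)) ∧ (a ∨ r))) = {0, 1, 2, 4, 5, 6}
3 ∉ Sat(EG ((EF ((r ∨ ¬b) ∨ r)) ∧ (a ∨ r))) = {0, 1, 2, 4, 5, 6}, so the formula does not hold at 3.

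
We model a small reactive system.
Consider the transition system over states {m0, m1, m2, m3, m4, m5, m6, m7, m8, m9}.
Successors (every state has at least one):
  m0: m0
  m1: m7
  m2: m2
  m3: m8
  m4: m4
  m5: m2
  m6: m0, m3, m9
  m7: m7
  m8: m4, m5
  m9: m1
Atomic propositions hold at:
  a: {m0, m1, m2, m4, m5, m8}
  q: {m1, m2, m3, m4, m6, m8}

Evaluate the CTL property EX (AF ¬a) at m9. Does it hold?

Sat(¬a) = {m3, m6, m7, m9}
AF ¬a: least fixpoint, start Z0 = {m3, m6, m7, m9}, add states with every successor in Z. Z1 = {m1, m3, m6, m7, m9}; fixed.
Sat(AF ¬a) = {m1, m3, m6, m7, m9}
Sat(EX (AF ¬a)) = {s : some successor in {m1, m3, m6, m7, m9}} = {m1, m6, m7, m9}
m9 ∈ Sat(EX (AF ¬a)) = {m1, m6, m7, m9}, so the formula holds at m9.

Yes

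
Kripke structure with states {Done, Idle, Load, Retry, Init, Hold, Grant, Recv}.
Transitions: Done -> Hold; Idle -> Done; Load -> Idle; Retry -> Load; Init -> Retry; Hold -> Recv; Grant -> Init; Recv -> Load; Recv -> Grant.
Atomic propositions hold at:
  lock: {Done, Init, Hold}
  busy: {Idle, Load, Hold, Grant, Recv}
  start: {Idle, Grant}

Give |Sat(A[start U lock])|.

5

A[start U lock]: least fixpoint, start Z0 = Sat(lock) = {Done, Init, Hold}, add states in Sat(start) with every successor in Z. Z1 = {Done, Idle, Init, Hold, Grant}; fixed.
Sat(A[start U lock]) = {Done, Idle, Init, Hold, Grant}
|Sat(A[start U lock])| = |{Done, Idle, Init, Hold, Grant}| = 5.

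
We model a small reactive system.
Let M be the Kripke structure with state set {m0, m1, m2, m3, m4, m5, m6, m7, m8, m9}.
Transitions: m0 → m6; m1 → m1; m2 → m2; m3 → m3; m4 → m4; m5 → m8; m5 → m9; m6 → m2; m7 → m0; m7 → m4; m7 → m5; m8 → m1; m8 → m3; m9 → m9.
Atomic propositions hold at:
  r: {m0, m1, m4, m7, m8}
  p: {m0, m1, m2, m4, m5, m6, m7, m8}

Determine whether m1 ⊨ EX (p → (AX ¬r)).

No

Sat(¬r) = {m2, m3, m5, m6, m9}
Sat(AX ¬r) = {s : every successor in {m2, m3, m5, m6, m9}} = {m0, m2, m3, m6, m9}
Sat(p → (AX ¬r)) = {m0, m2, m3, m6, m9}
Sat(EX (p → (AX ¬r))) = {s : some successor in {m0, m2, m3, m6, m9}} = {m0, m2, m3, m5, m6, m7, m8, m9}
m1 ∉ Sat(EX (p → (AX ¬r))) = {m0, m2, m3, m5, m6, m7, m8, m9}, so the formula does not hold at m1.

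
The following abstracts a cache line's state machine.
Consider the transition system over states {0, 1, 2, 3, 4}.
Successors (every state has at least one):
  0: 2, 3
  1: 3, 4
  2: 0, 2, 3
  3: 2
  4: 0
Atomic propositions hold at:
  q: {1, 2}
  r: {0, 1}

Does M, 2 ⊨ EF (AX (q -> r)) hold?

No

Sat(q -> r) = {0, 1, 3, 4}
Sat(AX (q -> r)) = {s : every successor in {0, 1, 3, 4}} = {1, 4}
EF (AX (q -> r)): least fixpoint, start Z0 = {1, 4}, add states with some successor in Z. Already a fixed point.
Sat(EF (AX (q -> r))) = {1, 4}
2 ∉ Sat(EF (AX (q -> r))) = {1, 4}, so the formula does not hold at 2.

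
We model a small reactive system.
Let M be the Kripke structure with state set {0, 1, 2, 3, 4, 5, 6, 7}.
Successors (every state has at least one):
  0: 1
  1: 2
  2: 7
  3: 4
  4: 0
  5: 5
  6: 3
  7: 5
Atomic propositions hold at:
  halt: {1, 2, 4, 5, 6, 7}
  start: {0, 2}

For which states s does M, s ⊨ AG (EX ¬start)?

Sat(¬start) = {1, 3, 4, 5, 6, 7}
Sat(EX ¬start) = {s : some successor in {1, 3, 4, 5, 6, 7}} = {0, 2, 3, 5, 6, 7}
AG (EX ¬start): greatest fixpoint, start Z0 = {0, 2, 3, 5, 6, 7}, keep only states in Sat with every successor in Z. Z1 = {2, 5, 6, 7}; Z2 = {2, 5, 7}; fixed.
Sat(AG (EX ¬start)) = {2, 5, 7}

{2, 5, 7}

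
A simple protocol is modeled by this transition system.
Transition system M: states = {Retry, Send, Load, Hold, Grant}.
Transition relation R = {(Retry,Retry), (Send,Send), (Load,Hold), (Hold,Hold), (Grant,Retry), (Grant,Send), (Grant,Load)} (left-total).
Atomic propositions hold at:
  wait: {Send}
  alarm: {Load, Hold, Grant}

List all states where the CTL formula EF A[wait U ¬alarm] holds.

{Retry, Send, Grant}

Sat(¬alarm) = {Retry, Send}
A[wait U ¬alarm]: least fixpoint, start Z0 = Sat(¬alarm) = {Retry, Send}, add states in Sat(wait) with every successor in Z. Already a fixed point.
Sat(A[wait U ¬alarm]) = {Retry, Send}
EF A[wait U ¬alarm]: least fixpoint, start Z0 = {Retry, Send}, add states with some successor in Z. Z1 = {Retry, Send, Grant}; fixed.
Sat(EF A[wait U ¬alarm]) = {Retry, Send, Grant}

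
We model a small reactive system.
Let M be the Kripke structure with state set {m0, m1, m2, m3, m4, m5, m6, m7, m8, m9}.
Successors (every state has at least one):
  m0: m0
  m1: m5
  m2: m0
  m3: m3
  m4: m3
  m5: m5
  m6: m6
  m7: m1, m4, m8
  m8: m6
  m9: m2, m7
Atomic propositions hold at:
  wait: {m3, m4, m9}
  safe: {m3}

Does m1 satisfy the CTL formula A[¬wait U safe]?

Sat(¬wait) = {m0, m1, m2, m5, m6, m7, m8}
A[¬wait U safe]: least fixpoint, start Z0 = Sat(safe) = {m3}, add states in Sat(¬wait) with every successor in Z. Already a fixed point.
Sat(A[¬wait U safe]) = {m3}
m1 ∉ Sat(A[¬wait U safe]) = {m3}, so the formula does not hold at m1.

No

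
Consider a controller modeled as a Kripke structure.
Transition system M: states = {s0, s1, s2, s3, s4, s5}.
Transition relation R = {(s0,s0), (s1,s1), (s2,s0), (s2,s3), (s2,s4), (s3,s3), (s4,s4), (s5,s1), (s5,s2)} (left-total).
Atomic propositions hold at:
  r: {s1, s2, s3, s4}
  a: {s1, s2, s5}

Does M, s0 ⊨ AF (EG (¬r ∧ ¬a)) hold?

Yes

Sat(¬r) = {s0, s5}
Sat(¬a) = {s0, s3, s4}
Sat(¬r ∧ ¬a) = {s0}
EG (¬r ∧ ¬a): greatest fixpoint, start Z0 = {s0}, keep only states in Sat with some successor in Z. Already a fixed point.
Sat(EG (¬r ∧ ¬a)) = {s0}
AF (EG (¬r ∧ ¬a)): least fixpoint, start Z0 = {s0}, add states with every successor in Z. Already a fixed point.
Sat(AF (EG (¬r ∧ ¬a))) = {s0}
s0 ∈ Sat(AF (EG (¬r ∧ ¬a))) = {s0}, so the formula holds at s0.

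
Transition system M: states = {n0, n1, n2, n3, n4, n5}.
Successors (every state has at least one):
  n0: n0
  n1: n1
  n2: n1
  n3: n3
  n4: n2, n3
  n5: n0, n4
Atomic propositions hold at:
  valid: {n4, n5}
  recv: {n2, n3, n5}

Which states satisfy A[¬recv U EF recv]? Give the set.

{n2, n3, n4, n5}

Sat(¬recv) = {n0, n1, n4}
EF recv: least fixpoint, start Z0 = {n2, n3, n5}, add states with some successor in Z. Z1 = {n2, n3, n4, n5}; fixed.
Sat(EF recv) = {n2, n3, n4, n5}
A[¬recv U EF recv]: least fixpoint, start Z0 = Sat(EF recv) = {n2, n3, n4, n5}, add states in Sat(¬recv) with every successor in Z. Already a fixed point.
Sat(A[¬recv U EF recv]) = {n2, n3, n4, n5}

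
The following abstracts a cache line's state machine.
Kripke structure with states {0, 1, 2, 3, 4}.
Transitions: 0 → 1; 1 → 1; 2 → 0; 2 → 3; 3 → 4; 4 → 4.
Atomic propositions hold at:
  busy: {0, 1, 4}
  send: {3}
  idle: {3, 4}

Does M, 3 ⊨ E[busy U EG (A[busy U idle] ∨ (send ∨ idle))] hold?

A[busy U idle]: least fixpoint, start Z0 = Sat(idle) = {3, 4}, add states in Sat(busy) with every successor in Z. Already a fixed point.
Sat(A[busy U idle]) = {3, 4}
Sat(send ∨ idle) = {3, 4}
Sat(A[busy U idle] ∨ (send ∨ idle)) = {3, 4}
EG (A[busy U idle] ∨ (send ∨ idle)): greatest fixpoint, start Z0 = {3, 4}, keep only states in Sat with some successor in Z. Already a fixed point.
Sat(EG (A[busy U idle] ∨ (send ∨ idle))) = {3, 4}
E[busy U EG (A[busy U idle] ∨ (send ∨ idle))]: least fixpoint, start Z0 = Sat(EG (A[busy U idle] ∨ (send ∨ idle))) = {3, 4}, add states in Sat(busy) with some successor in Z. Already a fixed point.
Sat(E[busy U EG (A[busy U idle] ∨ (send ∨ idle))]) = {3, 4}
3 ∈ Sat(E[busy U EG (A[busy U idle] ∨ (send ∨ idle))]) = {3, 4}, so the formula holds at 3.

Yes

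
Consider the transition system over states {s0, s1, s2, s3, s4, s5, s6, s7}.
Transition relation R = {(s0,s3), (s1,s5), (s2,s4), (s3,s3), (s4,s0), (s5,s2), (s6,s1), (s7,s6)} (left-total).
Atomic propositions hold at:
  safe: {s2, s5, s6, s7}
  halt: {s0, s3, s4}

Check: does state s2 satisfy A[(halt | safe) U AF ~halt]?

Sat(halt | safe) = {s0, s2, s3, s4, s5, s6, s7}
Sat(~halt) = {s1, s2, s5, s6, s7}
AF ~halt: least fixpoint, start Z0 = {s1, s2, s5, s6, s7}, add states with every successor in Z. Already a fixed point.
Sat(AF ~halt) = {s1, s2, s5, s6, s7}
A[(halt | safe) U AF ~halt]: least fixpoint, start Z0 = Sat(AF ~halt) = {s1, s2, s5, s6, s7}, add states in Sat(halt | safe) with every successor in Z. Already a fixed point.
Sat(A[(halt | safe) U AF ~halt]) = {s1, s2, s5, s6, s7}
s2 ∈ Sat(A[(halt | safe) U AF ~halt]) = {s1, s2, s5, s6, s7}, so the formula holds at s2.

Yes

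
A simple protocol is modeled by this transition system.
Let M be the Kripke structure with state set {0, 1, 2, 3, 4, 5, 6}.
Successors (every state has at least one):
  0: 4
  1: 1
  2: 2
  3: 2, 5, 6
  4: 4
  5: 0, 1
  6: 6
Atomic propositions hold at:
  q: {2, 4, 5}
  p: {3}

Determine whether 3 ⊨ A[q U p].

A[q U p]: least fixpoint, start Z0 = Sat(p) = {3}, add states in Sat(q) with every successor in Z. Already a fixed point.
Sat(A[q U p]) = {3}
3 ∈ Sat(A[q U p]) = {3}, so the formula holds at 3.

Yes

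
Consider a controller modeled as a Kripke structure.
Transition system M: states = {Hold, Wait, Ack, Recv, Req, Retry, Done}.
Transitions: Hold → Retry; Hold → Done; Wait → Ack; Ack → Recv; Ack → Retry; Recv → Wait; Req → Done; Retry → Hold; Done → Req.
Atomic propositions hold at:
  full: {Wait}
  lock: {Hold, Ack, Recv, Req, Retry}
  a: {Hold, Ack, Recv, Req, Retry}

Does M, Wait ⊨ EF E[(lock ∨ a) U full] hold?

Yes

Sat(lock ∨ a) = {Hold, Ack, Recv, Req, Retry}
E[(lock ∨ a) U full]: least fixpoint, start Z0 = Sat(full) = {Wait}, add states in Sat(lock ∨ a) with some successor in Z. Z1 = {Wait, Recv}; Z2 = {Wait, Ack, Recv}; fixed.
Sat(E[(lock ∨ a) U full]) = {Wait, Ack, Recv}
EF E[(lock ∨ a) U full]: least fixpoint, start Z0 = {Wait, Ack, Recv}, add states with some successor in Z. Already a fixed point.
Sat(EF E[(lock ∨ a) U full]) = {Wait, Ack, Recv}
Wait ∈ Sat(EF E[(lock ∨ a) U full]) = {Wait, Ack, Recv}, so the formula holds at Wait.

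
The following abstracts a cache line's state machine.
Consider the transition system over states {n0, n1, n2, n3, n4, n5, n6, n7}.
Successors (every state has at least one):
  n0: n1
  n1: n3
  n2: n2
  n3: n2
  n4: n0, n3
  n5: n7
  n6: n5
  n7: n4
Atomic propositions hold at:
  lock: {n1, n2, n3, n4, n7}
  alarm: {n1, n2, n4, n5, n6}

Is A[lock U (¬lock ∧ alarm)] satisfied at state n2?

Sat(¬lock) = {n0, n5, n6}
Sat(¬lock ∧ alarm) = {n5, n6}
A[lock U (¬lock ∧ alarm)]: least fixpoint, start Z0 = Sat((¬lock ∧ alarm)) = {n5, n6}, add states in Sat(lock) with every successor in Z. Already a fixed point.
Sat(A[lock U (¬lock ∧ alarm)]) = {n5, n6}
n2 ∉ Sat(A[lock U (¬lock ∧ alarm)]) = {n5, n6}, so the formula does not hold at n2.

No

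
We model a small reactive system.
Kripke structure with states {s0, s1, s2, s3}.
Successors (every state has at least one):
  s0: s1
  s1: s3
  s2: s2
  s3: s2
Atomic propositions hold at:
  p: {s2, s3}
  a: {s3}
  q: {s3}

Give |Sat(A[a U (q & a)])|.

Sat(q & a) = {s3}
A[a U (q & a)]: least fixpoint, start Z0 = Sat((q & a)) = {s3}, add states in Sat(a) with every successor in Z. Already a fixed point.
Sat(A[a U (q & a)]) = {s3}
|Sat(A[a U (q & a)])| = |{s3}| = 1.

1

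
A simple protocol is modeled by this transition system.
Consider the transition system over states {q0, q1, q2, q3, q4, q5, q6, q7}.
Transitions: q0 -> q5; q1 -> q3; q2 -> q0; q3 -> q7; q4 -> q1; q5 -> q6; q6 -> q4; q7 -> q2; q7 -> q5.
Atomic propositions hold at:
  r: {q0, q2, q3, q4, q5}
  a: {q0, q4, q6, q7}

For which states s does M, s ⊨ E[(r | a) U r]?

{q0, q2, q3, q4, q5, q6, q7}

Sat(r | a) = {q0, q2, q3, q4, q5, q6, q7}
E[(r | a) U r]: least fixpoint, start Z0 = Sat(r) = {q0, q2, q3, q4, q5}, add states in Sat(r | a) with some successor in Z. Z1 = {q0, q2, q3, q4, q5, q6, q7}; fixed.
Sat(E[(r | a) U r]) = {q0, q2, q3, q4, q5, q6, q7}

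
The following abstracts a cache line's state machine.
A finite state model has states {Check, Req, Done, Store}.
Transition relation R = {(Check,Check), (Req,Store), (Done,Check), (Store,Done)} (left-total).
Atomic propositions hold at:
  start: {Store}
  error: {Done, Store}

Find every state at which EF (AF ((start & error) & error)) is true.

{Req, Store}

Sat(start & error) = {Store}
Sat((start & error) & error) = {Store}
AF ((start & error) & error): least fixpoint, start Z0 = {Store}, add states with every successor in Z. Z1 = {Req, Store}; fixed.
Sat(AF ((start & error) & error)) = {Req, Store}
EF (AF ((start & error) & error)): least fixpoint, start Z0 = {Req, Store}, add states with some successor in Z. Already a fixed point.
Sat(EF (AF ((start & error) & error))) = {Req, Store}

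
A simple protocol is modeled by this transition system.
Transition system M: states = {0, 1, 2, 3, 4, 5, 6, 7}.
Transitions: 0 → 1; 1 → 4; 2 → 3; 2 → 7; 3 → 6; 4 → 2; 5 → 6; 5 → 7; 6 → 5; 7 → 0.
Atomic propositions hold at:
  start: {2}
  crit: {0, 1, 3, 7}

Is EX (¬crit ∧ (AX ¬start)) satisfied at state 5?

Sat(¬crit) = {2, 4, 5, 6}
Sat(¬start) = {0, 1, 3, 4, 5, 6, 7}
Sat(AX ¬start) = {s : every successor in {0, 1, 3, 4, 5, 6, 7}} = {0, 1, 2, 3, 5, 6, 7}
Sat(¬crit ∧ (AX ¬start)) = {2, 5, 6}
Sat(EX (¬crit ∧ (AX ¬start))) = {s : some successor in {2, 5, 6}} = {3, 4, 5, 6}
5 ∈ Sat(EX (¬crit ∧ (AX ¬start))) = {3, 4, 5, 6}, so the formula holds at 5.

Yes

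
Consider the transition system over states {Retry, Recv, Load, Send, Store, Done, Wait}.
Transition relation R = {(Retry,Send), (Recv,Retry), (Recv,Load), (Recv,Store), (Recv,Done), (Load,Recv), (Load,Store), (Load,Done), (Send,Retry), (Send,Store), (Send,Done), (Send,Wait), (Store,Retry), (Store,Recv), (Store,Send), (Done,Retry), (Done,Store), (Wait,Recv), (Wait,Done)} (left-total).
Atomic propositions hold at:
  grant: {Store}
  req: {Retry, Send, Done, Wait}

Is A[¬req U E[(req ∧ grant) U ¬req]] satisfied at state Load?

Yes

Sat(¬req) = {Recv, Load, Store}
Sat(req ∧ grant) = ∅
E[(req ∧ grant) U ¬req]: least fixpoint, start Z0 = Sat(¬req) = {Recv, Load, Store}, add states in Sat(req ∧ grant) with some successor in Z. Already a fixed point.
Sat(E[(req ∧ grant) U ¬req]) = {Recv, Load, Store}
A[¬req U E[(req ∧ grant) U ¬req]]: least fixpoint, start Z0 = Sat(E[(req ∧ grant) U ¬req]) = {Recv, Load, Store}, add states in Sat(¬req) with every successor in Z. Already a fixed point.
Sat(A[¬req U E[(req ∧ grant) U ¬req]]) = {Recv, Load, Store}
Load ∈ Sat(A[¬req U E[(req ∧ grant) U ¬req]]) = {Recv, Load, Store}, so the formula holds at Load.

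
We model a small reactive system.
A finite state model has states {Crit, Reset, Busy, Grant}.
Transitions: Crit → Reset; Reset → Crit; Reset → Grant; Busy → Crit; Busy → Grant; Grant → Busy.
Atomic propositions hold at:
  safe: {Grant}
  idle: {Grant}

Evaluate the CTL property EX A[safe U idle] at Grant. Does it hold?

No

A[safe U idle]: least fixpoint, start Z0 = Sat(idle) = {Grant}, add states in Sat(safe) with every successor in Z. Already a fixed point.
Sat(A[safe U idle]) = {Grant}
Sat(EX A[safe U idle]) = {s : some successor in {Grant}} = {Reset, Busy}
Grant ∉ Sat(EX A[safe U idle]) = {Reset, Busy}, so the formula does not hold at Grant.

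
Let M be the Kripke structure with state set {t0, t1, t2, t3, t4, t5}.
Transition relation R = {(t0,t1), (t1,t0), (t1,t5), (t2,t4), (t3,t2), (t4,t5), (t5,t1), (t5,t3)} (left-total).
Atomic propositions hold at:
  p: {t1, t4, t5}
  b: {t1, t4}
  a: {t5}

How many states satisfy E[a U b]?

E[a U b]: least fixpoint, start Z0 = Sat(b) = {t1, t4}, add states in Sat(a) with some successor in Z. Z1 = {t1, t4, t5}; fixed.
Sat(E[a U b]) = {t1, t4, t5}
|Sat(E[a U b])| = |{t1, t4, t5}| = 3.

3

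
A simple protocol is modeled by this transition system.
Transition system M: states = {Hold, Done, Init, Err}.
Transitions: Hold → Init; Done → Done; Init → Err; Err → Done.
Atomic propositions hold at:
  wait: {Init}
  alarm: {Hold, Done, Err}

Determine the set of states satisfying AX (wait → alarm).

Sat(wait → alarm) = {Hold, Done, Err}
Sat(AX (wait → alarm)) = {s : every successor in {Hold, Done, Err}} = {Done, Init, Err}

{Done, Init, Err}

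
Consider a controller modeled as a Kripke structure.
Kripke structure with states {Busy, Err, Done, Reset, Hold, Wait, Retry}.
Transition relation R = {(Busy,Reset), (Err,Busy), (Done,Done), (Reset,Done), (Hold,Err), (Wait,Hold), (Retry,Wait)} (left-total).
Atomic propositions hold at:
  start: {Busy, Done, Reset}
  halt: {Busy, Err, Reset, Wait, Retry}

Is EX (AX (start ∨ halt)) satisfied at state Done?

Yes

Sat(start ∨ halt) = {Busy, Err, Done, Reset, Wait, Retry}
Sat(AX (start ∨ halt)) = {s : every successor in {Busy, Err, Done, Reset, Wait, Retry}} = {Busy, Err, Done, Reset, Hold, Retry}
Sat(EX (AX (start ∨ halt))) = {s : some successor in {Busy, Err, Done, Reset, Hold, Retry}} = {Busy, Err, Done, Reset, Hold, Wait}
Done ∈ Sat(EX (AX (start ∨ halt))) = {Busy, Err, Done, Reset, Hold, Wait}, so the formula holds at Done.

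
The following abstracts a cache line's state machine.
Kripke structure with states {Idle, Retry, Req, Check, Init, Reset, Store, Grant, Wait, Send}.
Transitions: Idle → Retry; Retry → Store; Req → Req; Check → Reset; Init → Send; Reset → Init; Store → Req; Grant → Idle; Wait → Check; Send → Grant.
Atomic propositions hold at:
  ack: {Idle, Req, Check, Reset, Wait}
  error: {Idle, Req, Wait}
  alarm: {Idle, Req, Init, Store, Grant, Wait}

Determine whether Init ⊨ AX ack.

No

Sat(AX ack) = {s : every successor in {Idle, Req, Check, Reset, Wait}} = {Req, Check, Store, Grant, Wait}
Init ∉ Sat(AX ack) = {Req, Check, Store, Grant, Wait}, so the formula does not hold at Init.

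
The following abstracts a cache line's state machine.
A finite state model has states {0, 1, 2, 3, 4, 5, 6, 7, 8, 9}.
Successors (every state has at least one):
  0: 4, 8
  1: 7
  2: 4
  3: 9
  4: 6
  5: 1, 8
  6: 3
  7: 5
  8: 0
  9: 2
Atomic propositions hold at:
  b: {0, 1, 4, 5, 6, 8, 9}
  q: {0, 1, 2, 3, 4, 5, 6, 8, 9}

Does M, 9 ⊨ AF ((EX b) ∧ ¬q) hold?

Sat(EX b) = {s : some successor in {0, 1, 4, 5, 6, 8, 9}} = {0, 2, 3, 4, 5, 7, 8}
Sat(¬q) = {7}
Sat((EX b) ∧ ¬q) = {7}
AF ((EX b) ∧ ¬q): least fixpoint, start Z0 = {7}, add states with every successor in Z. Z1 = {1, 7}; fixed.
Sat(AF ((EX b) ∧ ¬q)) = {1, 7}
9 ∉ Sat(AF ((EX b) ∧ ¬q)) = {1, 7}, so the formula does not hold at 9.

No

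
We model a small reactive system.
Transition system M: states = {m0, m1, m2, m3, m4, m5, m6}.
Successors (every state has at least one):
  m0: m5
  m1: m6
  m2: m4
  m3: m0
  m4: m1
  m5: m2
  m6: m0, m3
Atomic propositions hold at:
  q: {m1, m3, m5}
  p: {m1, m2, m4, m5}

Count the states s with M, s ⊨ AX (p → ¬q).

Sat(¬q) = {m0, m2, m4, m6}
Sat(p → ¬q) = {m0, m2, m3, m4, m6}
Sat(AX (p → ¬q)) = {s : every successor in {m0, m2, m3, m4, m6}} = {m1, m2, m3, m5, m6}
|Sat(AX (p → ¬q))| = |{m1, m2, m3, m5, m6}| = 5.

5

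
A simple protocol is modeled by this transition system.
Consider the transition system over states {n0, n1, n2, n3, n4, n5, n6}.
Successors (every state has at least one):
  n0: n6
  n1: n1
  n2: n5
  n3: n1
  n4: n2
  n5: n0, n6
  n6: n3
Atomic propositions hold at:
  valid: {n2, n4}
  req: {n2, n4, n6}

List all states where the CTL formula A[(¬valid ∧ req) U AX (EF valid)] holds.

{n4}

Sat(¬valid) = {n0, n1, n3, n5, n6}
Sat(¬valid ∧ req) = {n6}
EF valid: least fixpoint, start Z0 = {n2, n4}, add states with some successor in Z. Already a fixed point.
Sat(EF valid) = {n2, n4}
Sat(AX (EF valid)) = {s : every successor in {n2, n4}} = {n4}
A[(¬valid ∧ req) U AX (EF valid)]: least fixpoint, start Z0 = Sat(AX (EF valid)) = {n4}, add states in Sat(¬valid ∧ req) with every successor in Z. Already a fixed point.
Sat(A[(¬valid ∧ req) U AX (EF valid)]) = {n4}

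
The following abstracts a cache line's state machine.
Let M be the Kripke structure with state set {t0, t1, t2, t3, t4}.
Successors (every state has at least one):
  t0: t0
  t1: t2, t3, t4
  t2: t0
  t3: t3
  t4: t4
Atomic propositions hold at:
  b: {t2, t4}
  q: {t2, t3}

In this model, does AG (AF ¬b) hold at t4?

No

Sat(¬b) = {t0, t1, t3}
AF ¬b: least fixpoint, start Z0 = {t0, t1, t3}, add states with every successor in Z. Z1 = {t0, t1, t2, t3}; fixed.
Sat(AF ¬b) = {t0, t1, t2, t3}
AG (AF ¬b): greatest fixpoint, start Z0 = {t0, t1, t2, t3}, keep only states in Sat with every successor in Z. Z1 = {t0, t2, t3}; fixed.
Sat(AG (AF ¬b)) = {t0, t2, t3}
t4 ∉ Sat(AG (AF ¬b)) = {t0, t2, t3}, so the formula does not hold at t4.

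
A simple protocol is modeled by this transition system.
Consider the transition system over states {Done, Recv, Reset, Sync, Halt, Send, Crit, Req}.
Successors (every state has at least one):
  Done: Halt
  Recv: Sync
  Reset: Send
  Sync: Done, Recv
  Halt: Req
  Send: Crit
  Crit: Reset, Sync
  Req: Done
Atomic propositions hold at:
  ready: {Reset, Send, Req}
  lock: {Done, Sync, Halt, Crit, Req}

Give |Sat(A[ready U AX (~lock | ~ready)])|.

7

Sat(~lock) = {Recv, Reset, Send}
Sat(~ready) = {Done, Recv, Sync, Halt, Crit}
Sat(~lock | ~ready) = {Done, Recv, Reset, Sync, Halt, Send, Crit}
Sat(AX (~lock | ~ready)) = {s : every successor in {Done, Recv, Reset, Sync, Halt, Send, Crit}} = {Done, Recv, Reset, Sync, Send, Crit, Req}
A[ready U AX (~lock | ~ready)]: least fixpoint, start Z0 = Sat(AX (~lock | ~ready)) = {Done, Recv, Reset, Sync, Send, Crit, Req}, add states in Sat(ready) with every successor in Z. Already a fixed point.
Sat(A[ready U AX (~lock | ~ready)]) = {Done, Recv, Reset, Sync, Send, Crit, Req}
|Sat(A[ready U AX (~lock | ~ready)])| = |{Done, Recv, Reset, Sync, Send, Crit, Req}| = 7.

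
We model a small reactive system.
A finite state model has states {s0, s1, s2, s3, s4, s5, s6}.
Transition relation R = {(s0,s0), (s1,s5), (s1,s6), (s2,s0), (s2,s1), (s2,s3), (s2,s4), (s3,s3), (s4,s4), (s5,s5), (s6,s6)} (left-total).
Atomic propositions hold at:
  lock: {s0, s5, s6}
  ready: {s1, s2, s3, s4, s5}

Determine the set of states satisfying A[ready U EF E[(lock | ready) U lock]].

{s0, s1, s2, s5, s6}

Sat(lock | ready) = {s0, s1, s2, s3, s4, s5, s6}
E[(lock | ready) U lock]: least fixpoint, start Z0 = Sat(lock) = {s0, s5, s6}, add states in Sat(lock | ready) with some successor in Z. Z1 = {s0, s1, s2, s5, s6}; fixed.
Sat(E[(lock | ready) U lock]) = {s0, s1, s2, s5, s6}
EF E[(lock | ready) U lock]: least fixpoint, start Z0 = {s0, s1, s2, s5, s6}, add states with some successor in Z. Already a fixed point.
Sat(EF E[(lock | ready) U lock]) = {s0, s1, s2, s5, s6}
A[ready U EF E[(lock | ready) U lock]]: least fixpoint, start Z0 = Sat(EF E[(lock | ready) U lock]) = {s0, s1, s2, s5, s6}, add states in Sat(ready) with every successor in Z. Already a fixed point.
Sat(A[ready U EF E[(lock | ready) U lock]]) = {s0, s1, s2, s5, s6}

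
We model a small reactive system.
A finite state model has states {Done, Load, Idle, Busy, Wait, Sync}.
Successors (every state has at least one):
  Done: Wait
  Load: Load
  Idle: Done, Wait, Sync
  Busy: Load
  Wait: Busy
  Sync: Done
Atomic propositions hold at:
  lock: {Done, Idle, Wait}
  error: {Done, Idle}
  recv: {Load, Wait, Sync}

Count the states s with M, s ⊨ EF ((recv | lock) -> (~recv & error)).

Sat(recv | lock) = {Done, Load, Idle, Wait, Sync}
Sat(~recv) = {Done, Idle, Busy}
Sat(~recv & error) = {Done, Idle}
Sat((recv | lock) -> (~recv & error)) = {Done, Idle, Busy}
EF ((recv | lock) -> (~recv & error)): least fixpoint, start Z0 = {Done, Idle, Busy}, add states with some successor in Z. Z1 = {Done, Idle, Busy, Wait, Sync}; fixed.
Sat(EF ((recv | lock) -> (~recv & error))) = {Done, Idle, Busy, Wait, Sync}
|Sat(EF ((recv | lock) -> (~recv & error)))| = |{Done, Idle, Busy, Wait, Sync}| = 5.

5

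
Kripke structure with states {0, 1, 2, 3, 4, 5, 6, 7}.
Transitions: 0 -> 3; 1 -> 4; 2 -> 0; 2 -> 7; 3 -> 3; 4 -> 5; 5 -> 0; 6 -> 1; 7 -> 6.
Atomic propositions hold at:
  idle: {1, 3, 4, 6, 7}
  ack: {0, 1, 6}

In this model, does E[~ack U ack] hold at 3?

No

Sat(~ack) = {2, 3, 4, 5, 7}
E[~ack U ack]: least fixpoint, start Z0 = Sat(ack) = {0, 1, 6}, add states in Sat(~ack) with some successor in Z. Z1 = {0, 1, 2, 5, 6, 7}; Z2 = {0, 1, 2, 4, 5, 6, 7}; fixed.
Sat(E[~ack U ack]) = {0, 1, 2, 4, 5, 6, 7}
3 ∉ Sat(E[~ack U ack]) = {0, 1, 2, 4, 5, 6, 7}, so the formula does not hold at 3.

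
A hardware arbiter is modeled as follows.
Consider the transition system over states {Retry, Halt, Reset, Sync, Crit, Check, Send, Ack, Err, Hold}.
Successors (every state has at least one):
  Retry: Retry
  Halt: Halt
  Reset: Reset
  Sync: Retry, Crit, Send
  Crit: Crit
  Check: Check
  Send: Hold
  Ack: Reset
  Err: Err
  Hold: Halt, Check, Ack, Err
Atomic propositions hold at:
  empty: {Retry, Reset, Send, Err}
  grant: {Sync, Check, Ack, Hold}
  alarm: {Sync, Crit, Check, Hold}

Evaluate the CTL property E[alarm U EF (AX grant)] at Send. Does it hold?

Yes

Sat(AX grant) = {s : every successor in {Sync, Check, Ack, Hold}} = {Check, Send}
EF (AX grant): least fixpoint, start Z0 = {Check, Send}, add states with some successor in Z. Z1 = {Sync, Check, Send, Hold}; fixed.
Sat(EF (AX grant)) = {Sync, Check, Send, Hold}
E[alarm U EF (AX grant)]: least fixpoint, start Z0 = Sat(EF (AX grant)) = {Sync, Check, Send, Hold}, add states in Sat(alarm) with some successor in Z. Already a fixed point.
Sat(E[alarm U EF (AX grant)]) = {Sync, Check, Send, Hold}
Send ∈ Sat(E[alarm U EF (AX grant)]) = {Sync, Check, Send, Hold}, so the formula holds at Send.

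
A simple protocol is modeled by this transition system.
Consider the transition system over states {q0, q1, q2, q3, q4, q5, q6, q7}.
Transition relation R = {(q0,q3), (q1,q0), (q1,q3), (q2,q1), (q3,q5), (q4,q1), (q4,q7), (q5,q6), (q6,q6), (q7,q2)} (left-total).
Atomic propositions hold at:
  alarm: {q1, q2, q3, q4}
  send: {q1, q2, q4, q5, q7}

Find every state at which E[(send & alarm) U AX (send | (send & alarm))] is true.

Sat(send & alarm) = {q1, q2, q4}
Sat(send | (send & alarm)) = {q1, q2, q4, q5, q7}
Sat(AX (send | (send & alarm))) = {s : every successor in {q1, q2, q4, q5, q7}} = {q2, q3, q4, q7}
E[(send & alarm) U AX (send | (send & alarm))]: least fixpoint, start Z0 = Sat(AX (send | (send & alarm))) = {q2, q3, q4, q7}, add states in Sat(send & alarm) with some successor in Z. Z1 = {q1, q2, q3, q4, q7}; fixed.
Sat(E[(send & alarm) U AX (send | (send & alarm))]) = {q1, q2, q3, q4, q7}

{q1, q2, q3, q4, q7}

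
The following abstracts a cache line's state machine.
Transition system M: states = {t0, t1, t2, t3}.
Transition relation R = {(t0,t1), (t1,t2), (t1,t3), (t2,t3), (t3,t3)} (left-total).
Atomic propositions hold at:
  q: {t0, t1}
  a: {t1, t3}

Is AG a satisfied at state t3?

Yes

AG a: greatest fixpoint, start Z0 = {t1, t3}, keep only states in Sat with every successor in Z. Z1 = {t3}; fixed.
Sat(AG a) = {t3}
t3 ∈ Sat(AG a) = {t3}, so the formula holds at t3.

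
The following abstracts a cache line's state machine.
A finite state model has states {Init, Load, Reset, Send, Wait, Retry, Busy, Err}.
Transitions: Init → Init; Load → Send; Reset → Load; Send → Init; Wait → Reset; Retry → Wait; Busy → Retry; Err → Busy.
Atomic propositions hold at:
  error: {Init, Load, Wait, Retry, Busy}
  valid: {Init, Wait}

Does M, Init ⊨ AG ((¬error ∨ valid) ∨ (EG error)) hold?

Yes

Sat(¬error) = {Reset, Send, Err}
Sat(¬error ∨ valid) = {Init, Reset, Send, Wait, Err}
EG error: greatest fixpoint, start Z0 = {Init, Load, Wait, Retry, Busy}, keep only states in Sat with some successor in Z. Z1 = {Init, Retry, Busy}; Z2 = {Init, Busy}; Z3 = {Init}; fixed.
Sat(EG error) = {Init}
Sat((¬error ∨ valid) ∨ (EG error)) = {Init, Reset, Send, Wait, Err}
AG ((¬error ∨ valid) ∨ (EG error)): greatest fixpoint, start Z0 = {Init, Reset, Send, Wait, Err}, keep only states in Sat with every successor in Z. Z1 = {Init, Send, Wait}; Z2 = {Init, Send}; fixed.
Sat(AG ((¬error ∨ valid) ∨ (EG error))) = {Init, Send}
Init ∈ Sat(AG ((¬error ∨ valid) ∨ (EG error))) = {Init, Send}, so the formula holds at Init.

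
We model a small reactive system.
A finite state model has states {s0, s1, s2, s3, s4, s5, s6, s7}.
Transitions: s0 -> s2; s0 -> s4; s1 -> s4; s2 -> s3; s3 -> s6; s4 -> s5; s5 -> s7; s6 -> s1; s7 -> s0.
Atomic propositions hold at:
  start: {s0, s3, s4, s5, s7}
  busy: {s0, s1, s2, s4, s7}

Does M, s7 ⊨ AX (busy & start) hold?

Sat(busy & start) = {s0, s4, s7}
Sat(AX (busy & start)) = {s : every successor in {s0, s4, s7}} = {s1, s5, s7}
s7 ∈ Sat(AX (busy & start)) = {s1, s5, s7}, so the formula holds at s7.

Yes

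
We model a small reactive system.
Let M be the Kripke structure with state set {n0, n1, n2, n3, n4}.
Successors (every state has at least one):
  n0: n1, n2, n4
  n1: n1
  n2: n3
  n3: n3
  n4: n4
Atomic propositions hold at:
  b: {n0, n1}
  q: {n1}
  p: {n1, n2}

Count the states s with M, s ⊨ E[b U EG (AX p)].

2

Sat(AX p) = {s : every successor in {n1, n2}} = {n1}
EG (AX p): greatest fixpoint, start Z0 = {n1}, keep only states in Sat with some successor in Z. Already a fixed point.
Sat(EG (AX p)) = {n1}
E[b U EG (AX p)]: least fixpoint, start Z0 = Sat(EG (AX p)) = {n1}, add states in Sat(b) with some successor in Z. Z1 = {n0, n1}; fixed.
Sat(E[b U EG (AX p)]) = {n0, n1}
|Sat(E[b U EG (AX p)])| = |{n0, n1}| = 2.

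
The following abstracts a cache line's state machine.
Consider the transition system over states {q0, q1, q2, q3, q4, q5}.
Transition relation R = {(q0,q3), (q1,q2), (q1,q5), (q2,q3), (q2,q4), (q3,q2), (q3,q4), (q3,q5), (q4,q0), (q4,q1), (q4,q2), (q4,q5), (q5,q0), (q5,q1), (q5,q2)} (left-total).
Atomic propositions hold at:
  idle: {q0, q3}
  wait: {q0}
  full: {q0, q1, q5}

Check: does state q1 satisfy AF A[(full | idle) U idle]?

No

Sat(full | idle) = {q0, q1, q3, q5}
A[(full | idle) U idle]: least fixpoint, start Z0 = Sat(idle) = {q0, q3}, add states in Sat(full | idle) with every successor in Z. Already a fixed point.
Sat(A[(full | idle) U idle]) = {q0, q3}
AF A[(full | idle) U idle]: least fixpoint, start Z0 = {q0, q3}, add states with every successor in Z. Already a fixed point.
Sat(AF A[(full | idle) U idle]) = {q0, q3}
q1 ∉ Sat(AF A[(full | idle) U idle]) = {q0, q3}, so the formula does not hold at q1.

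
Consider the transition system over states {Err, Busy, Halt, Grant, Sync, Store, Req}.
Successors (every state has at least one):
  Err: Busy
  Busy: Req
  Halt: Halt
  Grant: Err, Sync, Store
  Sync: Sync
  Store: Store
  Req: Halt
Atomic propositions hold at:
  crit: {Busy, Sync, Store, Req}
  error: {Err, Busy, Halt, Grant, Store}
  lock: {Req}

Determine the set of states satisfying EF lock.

EF lock: least fixpoint, start Z0 = {Req}, add states with some successor in Z. Z1 = {Busy, Req}; Z2 = {Err, Busy, Req}; Z3 = {Err, Busy, Grant, Req}; fixed.
Sat(EF lock) = {Err, Busy, Grant, Req}

{Err, Busy, Grant, Req}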